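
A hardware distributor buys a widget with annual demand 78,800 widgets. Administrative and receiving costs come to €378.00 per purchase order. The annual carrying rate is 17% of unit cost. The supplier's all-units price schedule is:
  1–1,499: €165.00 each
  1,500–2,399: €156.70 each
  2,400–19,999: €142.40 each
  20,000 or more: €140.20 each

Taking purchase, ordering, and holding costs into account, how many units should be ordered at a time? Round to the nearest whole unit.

Holding cost per unit per year at price C is H = 0.17·C.
Candidates are each tier's EOQ (if it falls in that tier) and each price-break quantity.
EOQ at €165.00 = 1457.3 (feasible in tier 1): TC = 78,800×€165.00 + (78,800/1457.3)×378 + (1457.3/2)×0.17×€165.00 = €13,042,878.08.
EOQ at €156.70 = 1495.4 < 1500, so use break Q=1500: TC = 78,800×€156.70 + (78,800/1500.0)×378 + (1500.0/2)×0.17×€156.70 = €12,387,796.85.
EOQ at €142.40 = 1568.7 < 2400, so use break Q=2400: TC = 78,800×€142.40 + (78,800/2400.0)×378 + (2400.0/2)×0.17×€142.40 = €11,262,580.60.
EOQ at €140.20 = 1581.0 < 20000, so use break Q=20000: TC = 78,800×€140.20 + (78,800/20000.0)×378 + (20000.0/2)×0.17×€140.20 = €11,287,589.32.
Lowest total cost is €11,262,580.60 at Q = 2400.0.

Q* ≈ 2,400 widgets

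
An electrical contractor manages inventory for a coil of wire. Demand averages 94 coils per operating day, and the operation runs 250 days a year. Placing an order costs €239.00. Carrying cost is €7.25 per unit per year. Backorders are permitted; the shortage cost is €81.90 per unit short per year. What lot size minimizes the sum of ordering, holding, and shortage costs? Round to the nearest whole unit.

Q* ≈ 1,299 coils

Annual demand D = 94 × 250 = 23,500.
With planned backorders, Q* = √(2DS/H) · √((H+B)/B).
√(2DS/H) = √(2 × 23,500 × 239 / 7.25) = 1244.741.
√((H+B)/B) = √((7.25+81.9)/81.9) = 1.0433.
Q* ≈ 1298.666.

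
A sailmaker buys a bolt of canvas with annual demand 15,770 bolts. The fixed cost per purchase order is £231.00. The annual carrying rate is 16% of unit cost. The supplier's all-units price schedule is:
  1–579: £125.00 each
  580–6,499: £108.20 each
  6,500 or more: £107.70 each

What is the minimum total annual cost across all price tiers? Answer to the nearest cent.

TC* ≈ £1,717,544.79

Holding cost per unit per year at price C is H = 0.16·C.
For each price level, check whether its EOQ is feasible; otherwise the best quantity at that price is the breakpoint.
Tier 1 (£125.00): EOQ = 603.6 exceeds tier's upper bound 579, so this tier is dominated.
EOQ at £108.20 = 648.7 (feasible in tier 2): TC = 15,770×£108.20 + (15,770/648.7)×231 + (648.7/2)×0.16×£108.20 = £1,717,544.79.
EOQ at £107.70 = 650.2 < 6500, so use break Q=6500: TC = 15,770×£107.70 + (15,770/6500.0)×231 + (6500.0/2)×0.16×£107.70 = £1,754,993.44.
Lowest total cost among the candidates is at Q = 648.7.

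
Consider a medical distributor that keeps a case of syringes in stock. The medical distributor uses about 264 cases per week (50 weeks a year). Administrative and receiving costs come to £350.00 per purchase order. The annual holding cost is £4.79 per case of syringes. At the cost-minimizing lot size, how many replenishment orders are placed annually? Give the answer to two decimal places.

N ≈ 9.50 orders per year

Annual demand D = 264 × 50 = 13,200.
EOQ = √(2DS/H) = √(2 × 13,200 × 350 / 4.79) ≈ 1388.89.
Orders per year = D / Q* = 13,200 / 1388.89 ≈ 9.504.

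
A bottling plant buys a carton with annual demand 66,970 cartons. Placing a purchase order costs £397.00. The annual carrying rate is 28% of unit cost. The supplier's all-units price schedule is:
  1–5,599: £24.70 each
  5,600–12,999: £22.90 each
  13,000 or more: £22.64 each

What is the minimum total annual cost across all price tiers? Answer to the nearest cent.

Holding cost per unit per year at price C is H = 0.28·C.
For each price level, check whether its EOQ is feasible; otherwise the best quantity at that price is the breakpoint.
EOQ at £24.70 = 2772.8 (feasible in tier 1): TC = 66,970×£24.70 + (66,970/2772.8)×397 + (2772.8/2)×0.28×£24.70 = £1,673,335.88.
EOQ at £22.90 = 2879.7 < 5600, so use break Q=5600: TC = 66,970×£22.90 + (66,970/5600.0)×397 + (5600.0/2)×0.28×£22.90 = £1,556,314.29.
EOQ at £22.64 = 2896.2 < 13000, so use break Q=13000: TC = 66,970×£22.64 + (66,970/13000.0)×397 + (13000.0/2)×0.28×£22.64 = £1,559,450.76.
Lowest total cost among the candidates is at Q = 5600.0.

TC* ≈ £1,556,314.29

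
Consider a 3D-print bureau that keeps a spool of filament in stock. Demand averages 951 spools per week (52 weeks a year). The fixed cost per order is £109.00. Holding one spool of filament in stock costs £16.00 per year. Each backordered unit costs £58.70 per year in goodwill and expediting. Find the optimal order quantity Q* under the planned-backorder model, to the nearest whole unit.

Q* ≈ 926 spools

Annual demand D = 951 × 52 = 49,452.
With planned backorders, Q* = √(2DS/H) · √((H+B)/B).
√(2DS/H) = √(2 × 49,452 × 109 / 16) = 820.843.
√((H+B)/B) = √((16+58.7)/58.7) = 1.1281.
Q* ≈ 925.980.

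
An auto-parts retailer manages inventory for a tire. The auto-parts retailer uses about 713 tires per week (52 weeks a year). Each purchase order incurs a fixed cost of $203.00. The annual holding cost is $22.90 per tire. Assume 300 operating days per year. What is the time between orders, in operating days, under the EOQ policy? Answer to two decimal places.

T ≈ 6.56 days

Annual demand D = 713 × 52 = 37,076.
Q* = √(2DS/H) = √(2 × 37,076 × 203 / 22.9) ≈ 810.76.
Cycle time = Q*/D × 300 = 810.76 / 37,076 × 300 ≈ 6.560 days.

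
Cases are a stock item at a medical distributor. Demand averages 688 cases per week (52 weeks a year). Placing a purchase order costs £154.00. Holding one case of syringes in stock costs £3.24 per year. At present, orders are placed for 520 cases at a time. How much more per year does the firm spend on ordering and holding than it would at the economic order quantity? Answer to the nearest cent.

Annual demand D = 688 × 52 = 35,776.
EOQ = √(2DS/H) = √(2 × 35,776 × 154 / 3.24) ≈ 1844.16.
Cost at Q* = (D/Q*)S + (Q*/2)H = √(2DSH) ≈ £5,975.08.
Cost at Q = 520: (35,776/520)×154 + (520/2)×3.24 = £10,595.20 + £842.40 = £11,437.60.
Excess = £11,437.60 − £5,975.08 = £5,462.52.

Extra cost ≈ £5,462.52 per year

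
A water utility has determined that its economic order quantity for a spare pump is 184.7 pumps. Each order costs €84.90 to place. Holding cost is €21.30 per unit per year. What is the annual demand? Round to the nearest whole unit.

D ≈ 4,279 pumps per year

Squaring Q* = √(2DS/H) gives Q*² = 2DS/H.
From Q* = √(2DS/H): D = Q*²H / (2S) = 184.7² × 21.3 / (2 × 84.9) = 4279.329.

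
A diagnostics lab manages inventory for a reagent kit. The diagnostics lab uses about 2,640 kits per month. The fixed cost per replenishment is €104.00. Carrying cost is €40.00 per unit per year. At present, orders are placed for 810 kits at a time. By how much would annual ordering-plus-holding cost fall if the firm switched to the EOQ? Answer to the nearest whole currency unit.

Annual demand D = 2,640 × 12 = 31,680.
EOQ = √(2DS/H) = √(2 × 31,680 × 104 / 40) ≈ 405.88.
Cost at Q* = (D/Q*)S + (Q*/2)H = √(2DSH) ≈ €16,235.07.
Cost at Q = 810: (31,680/810)×104 + (810/2)×40 = €4,067.56 + €16,200.00 = €20,267.56.
Excess = €20,267.56 − €16,235.07 = €4,032.48.

Extra cost ≈ €4,032 per year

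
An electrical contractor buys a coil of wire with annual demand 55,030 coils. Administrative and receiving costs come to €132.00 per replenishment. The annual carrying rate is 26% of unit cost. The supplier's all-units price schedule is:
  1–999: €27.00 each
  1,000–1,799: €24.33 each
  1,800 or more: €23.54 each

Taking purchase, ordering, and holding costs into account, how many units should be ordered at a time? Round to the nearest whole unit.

Q* ≈ 1,800 coils

Holding cost per unit per year at price C is H = 0.26·C.
Candidates are each tier's EOQ (if it falls in that tier) and each price-break quantity.
Tier 1 (€27.00): EOQ = 1438.6 exceeds tier's upper bound 999, so this tier is dominated.
EOQ at €24.33 = 1515.5 (feasible in tier 2): TC = 55,030×€24.33 + (55,030/1515.5)×132 + (1515.5/2)×0.26×€24.33 = €1,348,466.39.
EOQ at €23.54 = 1540.7 < 1800, so use break Q=1800: TC = 55,030×€23.54 + (55,030/1800.0)×132 + (1800.0/2)×0.26×€23.54 = €1,304,950.09.
Lowest total cost is €1,304,950.09 at Q = 1800.0.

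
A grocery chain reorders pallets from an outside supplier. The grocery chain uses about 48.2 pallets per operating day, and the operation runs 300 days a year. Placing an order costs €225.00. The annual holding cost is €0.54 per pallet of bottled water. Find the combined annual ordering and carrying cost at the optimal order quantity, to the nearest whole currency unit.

TC* ≈ €1,875

Annual demand D = 48.2 × 300 = 14,460.
EOQ = √(2DS/H) = √(2 × 14,460 × 225 / 0.54) ≈ 3471.31.
At Q*, ordering cost (D/Q*)S equals holding cost (Q*/2)H, each = √(DSH/2).
Minimum total = √(2DSH) = √(2 × 14,460 × 225 × 0.54) ≈ 1874.508.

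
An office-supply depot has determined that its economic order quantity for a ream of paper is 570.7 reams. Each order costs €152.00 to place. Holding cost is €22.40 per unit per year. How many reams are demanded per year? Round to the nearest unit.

D ≈ 23,999 reams per year

The basic EOQ model gives Q* = √(2DS/H); rearrange for the unknown.
From Q* = √(2DS/H): D = Q*²H / (2S) = 570.7² × 22.4 / (2 × 152) = 23998.836.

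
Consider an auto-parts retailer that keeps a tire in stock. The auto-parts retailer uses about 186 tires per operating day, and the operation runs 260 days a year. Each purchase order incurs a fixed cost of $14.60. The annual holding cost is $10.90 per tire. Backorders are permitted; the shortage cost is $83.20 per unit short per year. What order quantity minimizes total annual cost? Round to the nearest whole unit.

Q* ≈ 383 tires

Annual demand D = 186 × 260 = 48,360.
With planned backorders, Q* = √(2DS/H) · √((H+B)/B).
√(2DS/H) = √(2 × 48,360 × 14.6 / 10.9) = 359.933.
√((H+B)/B) = √((10.9+83.2)/83.2) = 1.0635.
Q* ≈ 382.785.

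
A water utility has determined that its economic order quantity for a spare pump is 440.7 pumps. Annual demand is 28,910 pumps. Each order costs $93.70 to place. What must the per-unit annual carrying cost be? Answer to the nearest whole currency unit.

The basic EOQ model gives Q* = √(2DS/H); rearrange for the unknown.
From Q* = √(2DS/H): H = 2DS / Q*² = 2 × 28,910 × 93.7 / 440.7² = 27.8953.

H ≈ $28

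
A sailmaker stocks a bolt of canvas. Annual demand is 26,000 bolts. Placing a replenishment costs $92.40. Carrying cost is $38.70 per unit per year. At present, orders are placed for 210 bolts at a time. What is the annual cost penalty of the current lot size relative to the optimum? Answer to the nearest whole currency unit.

Extra cost ≈ $1,867 per year

EOQ = √(2DS/H) = √(2 × 26,000 × 92.4 / 38.7) ≈ 352.36.
Cost at Q* = (D/Q*)S + (Q*/2)H = √(2DSH) ≈ $13,636.19.
Cost at Q = 210: (26,000/210)×92.4 + (210/2)×38.7 = $11,440.00 + $4,063.50 = $15,503.50.
Excess = $15,503.50 − $13,636.19 = $1,867.31.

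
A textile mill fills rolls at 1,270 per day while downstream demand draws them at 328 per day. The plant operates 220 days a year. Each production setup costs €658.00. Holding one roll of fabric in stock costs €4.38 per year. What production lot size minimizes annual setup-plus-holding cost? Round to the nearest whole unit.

Annual demand D = 328 × 220 = 72,160.
Production build-up factor (1 − d/p) = 1 − 328/1,270 = 0.7417.
Q* = √(2DS / (H(1 − d/p))) = √(2 × 72,160 × 658 / (4.38 × 0.7417)).
= √(94,962,560 / 3.2488) ≈ 5406.492.

Q* ≈ 5,406 rolls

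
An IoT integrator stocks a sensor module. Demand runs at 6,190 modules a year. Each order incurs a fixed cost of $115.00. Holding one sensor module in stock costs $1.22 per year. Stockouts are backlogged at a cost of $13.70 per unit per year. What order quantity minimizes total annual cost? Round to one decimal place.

With planned backorders, Q* = √(2DS/H) · √((H+B)/B).
√(2DS/H) = √(2 × 6,190 × 115 / 1.22) = 1080.263.
√((H+B)/B) = √((1.22+13.7)/13.7) = 1.0436.
Q* ≈ 1127.336.

Q* ≈ 1,127.3 modules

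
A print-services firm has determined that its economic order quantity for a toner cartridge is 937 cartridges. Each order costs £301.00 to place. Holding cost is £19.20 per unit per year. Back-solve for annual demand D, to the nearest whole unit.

D ≈ 28,002 cartridges per year

Invert the EOQ relation Q*² = 2DS/H.
From Q* = √(2DS/H): D = Q*²H / (2S) = 937² × 19.2 / (2 × 301) = 28001.669.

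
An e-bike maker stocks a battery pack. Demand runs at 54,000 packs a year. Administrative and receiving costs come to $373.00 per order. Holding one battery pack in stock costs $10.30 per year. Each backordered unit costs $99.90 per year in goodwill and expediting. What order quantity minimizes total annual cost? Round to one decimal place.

Q* ≈ 2,077.1 packs

With planned backorders, Q* = √(2DS/H) · √((H+B)/B).
√(2DS/H) = √(2 × 54,000 × 373 / 10.3) = 1977.642.
√((H+B)/B) = √((10.3+99.9)/99.9) = 1.0503.
Q* ≈ 2077.092.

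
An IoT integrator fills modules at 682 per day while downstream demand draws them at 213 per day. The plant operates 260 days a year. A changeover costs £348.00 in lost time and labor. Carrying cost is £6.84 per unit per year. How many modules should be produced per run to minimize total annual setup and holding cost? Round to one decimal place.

Q* ≈ 2,862.6 modules

Annual demand D = 213 × 260 = 55,380.
Production build-up factor (1 − d/p) = 1 − 213/682 = 0.6877.
Q* = √(2DS / (H(1 − d/p))) = √(2 × 55,380 × 348 / (6.84 × 0.6877)).
= √(38,544,480 / 4.7038) ≈ 2862.588.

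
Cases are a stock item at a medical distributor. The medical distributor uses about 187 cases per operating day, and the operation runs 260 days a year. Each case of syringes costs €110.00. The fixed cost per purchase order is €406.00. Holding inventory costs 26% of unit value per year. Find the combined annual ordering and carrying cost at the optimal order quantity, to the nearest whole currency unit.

TC* ≈ €33,602

Annual demand D = 187 × 260 = 48,620.
Holding cost H = 0.26 × €110.00 = €28.6000 per unit per year.
Q* = √(2DS/H) = √(2 × 48,620 × 406 / 28.6) ≈ 1174.90.
At Q*, ordering cost (D/Q*)S equals holding cost (Q*/2)H, each = √(DSH/2).
Minimum total = √(2DSH) = √(2 × 48,620 × 406 × 28.6) ≈ 33602.262.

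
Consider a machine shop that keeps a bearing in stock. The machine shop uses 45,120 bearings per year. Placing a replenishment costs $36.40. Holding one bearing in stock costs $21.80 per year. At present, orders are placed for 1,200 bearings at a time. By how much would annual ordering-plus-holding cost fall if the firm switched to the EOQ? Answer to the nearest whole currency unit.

Extra cost ≈ $5,987 per year

EOQ = √(2DS/H) = √(2 × 45,120 × 36.4 / 21.8) ≈ 388.17.
Cost at Q* = (D/Q*)S + (Q*/2)H = √(2DSH) ≈ $8,462.11.
Cost at Q = 1,200: (45,120/1,200)×36.4 + (1,200/2)×21.8 = $1,368.64 + $13,080.00 = $14,448.64.
Excess = $14,448.64 − $8,462.11 = $5,986.53.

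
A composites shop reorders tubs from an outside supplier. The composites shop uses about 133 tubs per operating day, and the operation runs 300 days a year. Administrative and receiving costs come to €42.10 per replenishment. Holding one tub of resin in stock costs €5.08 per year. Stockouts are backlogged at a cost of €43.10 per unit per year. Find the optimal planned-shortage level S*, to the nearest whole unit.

S* ≈ 91 tubs

Annual demand D = 133 × 300 = 39,900.
With planned backorders, Q* = √(2DS/H) · √((H+B)/B).
√(2DS/H) = √(2 × 39,900 × 42.1 / 5.08) = 813.225.
√((H+B)/B) = √((5.08+43.1)/43.1) = 1.0573.
Q* ≈ 859.816.
S* = Q* · H/(H+B) = 859.816 × 5.08/48.18 ≈ 90.657.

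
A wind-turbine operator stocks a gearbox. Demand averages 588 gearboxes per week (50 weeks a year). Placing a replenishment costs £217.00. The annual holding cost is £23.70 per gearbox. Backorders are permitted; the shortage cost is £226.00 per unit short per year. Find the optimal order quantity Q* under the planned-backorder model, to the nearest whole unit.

Annual demand D = 588 × 50 = 29,400.
With planned backorders, Q* = √(2DS/H) · √((H+B)/B).
√(2DS/H) = √(2 × 29,400 × 217 / 23.7) = 733.744.
√((H+B)/B) = √((23.7+226)/226) = 1.0511.
Q* ≈ 771.258.

Q* ≈ 771 gearboxes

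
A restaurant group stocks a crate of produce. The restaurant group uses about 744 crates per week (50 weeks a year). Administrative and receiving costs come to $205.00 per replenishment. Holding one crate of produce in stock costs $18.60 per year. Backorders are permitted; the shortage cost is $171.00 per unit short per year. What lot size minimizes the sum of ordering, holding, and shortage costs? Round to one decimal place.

Annual demand D = 744 × 50 = 37,200.
With planned backorders, Q* = √(2DS/H) · √((H+B)/B).
√(2DS/H) = √(2 × 37,200 × 205 / 18.6) = 905.539.
√((H+B)/B) = √((18.6+171)/171) = 1.0530.
Q* ≈ 953.516.

Q* ≈ 953.5 crates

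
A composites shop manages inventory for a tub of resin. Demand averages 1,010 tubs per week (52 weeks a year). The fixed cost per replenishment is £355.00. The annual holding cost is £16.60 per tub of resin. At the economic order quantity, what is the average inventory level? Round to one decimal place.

Average inventory ≈ 749.4 tubs

Annual demand D = 1,010 × 52 = 52,520.
The optimal lot size = √(2DS/H) = √(2 × 52,520 × 355 / 16.6) ≈ 1498.78.
Average inventory = Q*/2 ≈ 1498.78 / 2 = 749.389.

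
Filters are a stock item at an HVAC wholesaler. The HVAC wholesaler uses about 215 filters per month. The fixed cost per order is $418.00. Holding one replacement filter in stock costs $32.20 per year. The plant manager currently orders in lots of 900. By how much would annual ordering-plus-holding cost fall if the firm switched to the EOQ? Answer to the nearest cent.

Annual demand D = 215 × 12 = 2,580.
EOQ = √(2DS/H) = √(2 × 2,580 × 418 / 32.2) ≈ 258.81.
Cost at Q* = (D/Q*)S + (Q*/2)H = √(2DSH) ≈ $8,333.76.
Cost at Q = 900: (2,580/900)×418 + (900/2)×32.2 = $1,198.27 + $14,490.00 = $15,688.27.
Excess = $15,688.27 − $8,333.76 = $7,354.51.

Extra cost ≈ $7,354.51 per year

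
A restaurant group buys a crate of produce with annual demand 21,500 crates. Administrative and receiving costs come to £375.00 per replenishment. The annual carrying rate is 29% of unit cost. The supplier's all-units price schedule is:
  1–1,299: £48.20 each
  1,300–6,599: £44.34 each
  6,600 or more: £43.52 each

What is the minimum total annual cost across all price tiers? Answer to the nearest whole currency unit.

Holding cost per unit per year at price C is H = 0.29·C.
Evaluate total cost at each tier's feasible EOQ or, if the EOQ is below the tier, at the tier's minimum quantity.
EOQ at £48.20 = 1074.1 (feasible in tier 1): TC = 21,500×£48.20 + (21,500/1074.1)×375 + (1074.1/2)×0.29×£48.20 = £1,051,313.17.
EOQ at £44.34 = 1119.8 < 1300, so use break Q=1300: TC = 21,500×£44.34 + (21,500/1300.0)×375 + (1300.0/2)×0.29×£44.34 = £967,870.01.
EOQ at £43.52 = 1130.3 < 6600, so use break Q=6600: TC = 21,500×£43.52 + (21,500/6600.0)×375 + (6600.0/2)×0.29×£43.52 = £978,550.23.
Lowest total cost among the candidates is at Q = 1300.0.

TC* ≈ £967,870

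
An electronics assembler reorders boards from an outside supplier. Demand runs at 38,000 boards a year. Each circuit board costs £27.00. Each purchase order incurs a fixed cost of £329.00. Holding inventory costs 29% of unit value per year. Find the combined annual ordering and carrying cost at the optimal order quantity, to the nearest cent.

Holding cost H = 0.29 × £27.00 = £7.8300 per unit per year.
Q* = √(2DS/H) = √(2 × 38,000 × 329 / 7.83) ≈ 1787.00.
At Q*, ordering cost (D/Q*)S equals holding cost (Q*/2)H, each = √(DSH/2).
Minimum total = √(2DSH) = √(2 × 38,000 × 329 × 7.83) ≈ 13992.188.

TC* ≈ £13,992.19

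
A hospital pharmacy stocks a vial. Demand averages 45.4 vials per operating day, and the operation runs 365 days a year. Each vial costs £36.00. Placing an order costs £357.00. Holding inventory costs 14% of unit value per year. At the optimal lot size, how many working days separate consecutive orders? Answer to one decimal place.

Annual demand D = 45.4 × 365 = 16,571.
Holding cost H = 0.14 × £36.00 = £5.0400 per unit per year.
The optimal lot size = √(2DS/H) = √(2 × 16,571 × 357 / 5.04) ≈ 1532.17.
Cycle time = Q*/D × 365 = 1532.17 / 16,571 × 365 ≈ 33.748 days.

T ≈ 33.7 days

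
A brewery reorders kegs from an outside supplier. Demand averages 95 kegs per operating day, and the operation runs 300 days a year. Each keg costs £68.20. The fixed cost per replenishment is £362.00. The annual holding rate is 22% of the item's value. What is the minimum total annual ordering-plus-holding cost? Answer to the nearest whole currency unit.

Annual demand D = 95 × 300 = 28,500.
Holding cost H = 0.22 × £68.20 = £15.0040 per unit per year.
The optimal lot size = √(2DS/H) = √(2 × 28,500 × 362 / 15.004) ≈ 1172.70.
At Q*, ordering cost (D/Q*)S equals holding cost (Q*/2)H, each = √(DSH/2).
Minimum total = √(2DSH) = √(2 × 28,500 × 362 × 15.004) ≈ 17595.242.

TC* ≈ £17,595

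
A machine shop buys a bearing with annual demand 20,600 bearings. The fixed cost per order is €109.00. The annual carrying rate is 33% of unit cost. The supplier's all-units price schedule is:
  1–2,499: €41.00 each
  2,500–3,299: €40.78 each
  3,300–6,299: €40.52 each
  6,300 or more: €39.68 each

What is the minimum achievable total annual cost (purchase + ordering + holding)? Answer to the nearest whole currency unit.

Holding cost per unit per year at price C is H = 0.33·C.
Candidates are each tier's EOQ (if it falls in that tier) and each price-break quantity.
EOQ at €41.00 = 576.1 (feasible in tier 1): TC = 20,600×€41.00 + (20,600/576.1)×109 + (576.1/2)×0.33×€41.00 = €852,394.90.
EOQ at €40.78 = 577.7 < 2500, so use break Q=2500: TC = 20,600×€40.78 + (20,600/2500.0)×109 + (2500.0/2)×0.33×€40.78 = €857,787.91.
EOQ at €40.52 = 579.5 < 3300, so use break Q=3300: TC = 20,600×€40.52 + (20,600/3300.0)×109 + (3300.0/2)×0.33×€40.52 = €857,455.56.
EOQ at €39.68 = 585.6 < 6300, so use break Q=6300: TC = 20,600×€39.68 + (20,600/6300.0)×109 + (6300.0/2)×0.33×€39.68 = €859,011.77.
Lowest total cost among the candidates is at Q = 576.1.

TC* ≈ €852,395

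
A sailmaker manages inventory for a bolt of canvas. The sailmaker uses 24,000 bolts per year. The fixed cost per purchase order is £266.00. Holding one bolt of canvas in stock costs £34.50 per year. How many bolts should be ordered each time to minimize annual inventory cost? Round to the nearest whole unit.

Q* ≈ 608 bolts

EOQ = √(2DS / H) = √(2 × 24,000 × 266 / 34.5).
= √(12,768,000 / 34.5) = √370,086.9565 ≈ 608.348.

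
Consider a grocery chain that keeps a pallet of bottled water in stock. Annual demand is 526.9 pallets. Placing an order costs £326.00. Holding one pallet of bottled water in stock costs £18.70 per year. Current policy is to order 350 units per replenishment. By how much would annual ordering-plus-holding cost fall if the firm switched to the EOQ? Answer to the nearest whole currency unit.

Extra cost ≈ £1,229 per year

EOQ = √(2DS/H) = √(2 × 526.9 × 326 / 18.7) ≈ 135.54.
Cost at Q* = (D/Q*)S + (Q*/2)H = √(2DSH) ≈ £2,534.60.
Cost at Q = 350: (526.9/350)×326 + (350/2)×18.7 = £490.77 + £3,272.50 = £3,763.27.
Excess = £3,763.27 − £2,534.60 = £1,228.67.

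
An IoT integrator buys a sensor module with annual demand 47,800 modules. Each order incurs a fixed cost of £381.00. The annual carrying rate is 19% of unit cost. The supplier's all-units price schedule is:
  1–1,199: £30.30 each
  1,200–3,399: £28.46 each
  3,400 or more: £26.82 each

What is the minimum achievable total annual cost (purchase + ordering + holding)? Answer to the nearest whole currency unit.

Holding cost per unit per year at price C is H = 0.19·C.
For each price level, check whether its EOQ is feasible; otherwise the best quantity at that price is the breakpoint.
Tier 1 (£30.30): EOQ = 2515.3 exceeds tier's upper bound 1199, so this tier is dominated.
EOQ at £28.46 = 2595.4 (feasible in tier 2): TC = 47,800×£28.46 + (47,800/2595.4)×381 + (2595.4/2)×0.19×£28.46 = £1,374,422.14.
EOQ at £26.82 = 2673.5 < 3400, so use break Q=3400: TC = 47,800×£26.82 + (47,800/3400.0)×381 + (3400.0/2)×0.19×£26.82 = £1,296,015.27.
Lowest total cost among the candidates is at Q = 3400.0.

TC* ≈ £1,296,015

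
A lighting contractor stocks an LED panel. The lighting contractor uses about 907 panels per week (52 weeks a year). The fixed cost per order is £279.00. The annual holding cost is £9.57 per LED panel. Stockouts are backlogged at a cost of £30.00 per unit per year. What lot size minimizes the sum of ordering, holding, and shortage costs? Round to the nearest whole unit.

Annual demand D = 907 × 52 = 47,164.
With planned backorders, Q* = √(2DS/H) · √((H+B)/B).
√(2DS/H) = √(2 × 47,164 × 279 / 9.57) = 1658.313.
√((H+B)/B) = √((9.57+30)/30) = 1.1485.
Q* ≈ 1904.534.

Q* ≈ 1,905 panels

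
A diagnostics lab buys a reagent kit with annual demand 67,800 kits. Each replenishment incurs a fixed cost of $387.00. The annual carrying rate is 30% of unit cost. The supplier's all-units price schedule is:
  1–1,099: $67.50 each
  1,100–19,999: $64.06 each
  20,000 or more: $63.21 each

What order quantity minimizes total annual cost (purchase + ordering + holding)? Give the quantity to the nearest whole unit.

Q* ≈ 1,652 kits

Holding cost per unit per year at price C is H = 0.30·C.
Candidates are each tier's EOQ (if it falls in that tier) and each price-break quantity.
Tier 1 ($67.50): EOQ = 1609.8 exceeds tier's upper bound 1099, so this tier is dominated.
EOQ at $64.06 = 1652.5 (feasible in tier 2): TC = 67,800×$64.06 + (67,800/1652.5)×387 + (1652.5/2)×0.30×$64.06 = $4,375,025.00.
EOQ at $63.21 = 1663.5 < 20000, so use break Q=20000: TC = 67,800×$63.21 + (67,800/20000.0)×387 + (20000.0/2)×0.30×$63.21 = $4,476,579.93.
Lowest total cost is $4,375,025.00 at Q = 1652.5.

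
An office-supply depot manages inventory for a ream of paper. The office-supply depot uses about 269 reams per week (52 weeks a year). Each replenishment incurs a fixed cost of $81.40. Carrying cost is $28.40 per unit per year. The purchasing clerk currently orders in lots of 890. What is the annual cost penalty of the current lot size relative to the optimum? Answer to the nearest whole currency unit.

Annual demand D = 269 × 52 = 13,988.
EOQ = √(2DS/H) = √(2 × 13,988 × 81.4 / 28.4) ≈ 283.17.
Cost at Q* = (D/Q*)S + (Q*/2)H = √(2DSH) ≈ $8,042.00.
Cost at Q = 890: (13,988/890)×81.4 + (890/2)×28.4 = $1,279.35 + $12,638.00 = $13,917.35.
Excess = $13,917.35 − $8,042.00 = $5,875.35.

Extra cost ≈ $5,875 per year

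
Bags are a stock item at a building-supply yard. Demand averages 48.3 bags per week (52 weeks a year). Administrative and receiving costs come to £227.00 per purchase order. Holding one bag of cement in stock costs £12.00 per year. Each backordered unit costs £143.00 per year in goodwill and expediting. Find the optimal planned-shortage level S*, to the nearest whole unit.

S* ≈ 25 bags

Annual demand D = 48.3 × 52 = 2,511.6.
With planned backorders, Q* = √(2DS/H) · √((H+B)/B).
√(2DS/H) = √(2 × 2,511.6 × 227 / 12) = 308.257.
√((H+B)/B) = √((12+143)/143) = 1.0411.
Q* ≈ 320.930.
S* = Q* · H/(H+B) = 320.930 × 12/155 ≈ 24.846.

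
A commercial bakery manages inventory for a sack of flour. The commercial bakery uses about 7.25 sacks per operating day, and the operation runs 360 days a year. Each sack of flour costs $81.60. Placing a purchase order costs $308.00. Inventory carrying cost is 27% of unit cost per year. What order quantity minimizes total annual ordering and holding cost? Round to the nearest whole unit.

Q* ≈ 270 sacks

Annual demand D = 7.25 × 360 = 2,610.
Holding cost H = 0.27 × $81.60 = $22.0320 per unit per year.
EOQ = √(2DS / H) = √(2 × 2,610 × 308 / 22.032).
= √(1,607,760 / 22.032) = √72,973.8562 ≈ 270.137.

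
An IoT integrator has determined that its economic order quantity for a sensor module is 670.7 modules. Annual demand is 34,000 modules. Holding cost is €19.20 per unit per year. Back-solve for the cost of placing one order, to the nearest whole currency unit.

S ≈ €127

Invert the EOQ relation Q*² = 2DS/H.
From Q* = √(2DS/H): S = Q*²H / (2D) = 670.7² × 19.2 / (2 × 34,000) = 127.0132.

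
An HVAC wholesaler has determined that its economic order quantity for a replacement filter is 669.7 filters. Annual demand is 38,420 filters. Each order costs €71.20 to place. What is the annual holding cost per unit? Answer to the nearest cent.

Invert the EOQ relation Q*² = 2DS/H.
From Q* = √(2DS/H): H = 2DS / Q*² = 2 × 38,420 × 71.2 / 669.7² = 12.1985.

H ≈ €12.20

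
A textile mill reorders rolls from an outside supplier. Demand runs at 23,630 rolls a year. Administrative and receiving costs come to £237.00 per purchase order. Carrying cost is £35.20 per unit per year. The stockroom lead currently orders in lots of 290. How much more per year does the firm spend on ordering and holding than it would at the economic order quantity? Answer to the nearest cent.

Extra cost ≈ £4,559.39 per year

EOQ = √(2DS/H) = √(2 × 23,630 × 237 / 35.2) ≈ 564.09.
Cost at Q* = (D/Q*)S + (Q*/2)H = √(2DSH) ≈ £19,856.03.
Cost at Q = 290: (23,630/290)×237 + (290/2)×35.2 = £19,311.41 + £5,104.00 = £24,415.41.
Excess = £24,415.41 − £19,856.03 = £4,559.39.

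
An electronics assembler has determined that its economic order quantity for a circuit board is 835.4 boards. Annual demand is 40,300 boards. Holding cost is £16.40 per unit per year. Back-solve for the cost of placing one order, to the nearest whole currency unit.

S ≈ £142

The basic EOQ model gives Q* = √(2DS/H); rearrange for the unknown.
From Q* = √(2DS/H): S = Q*²H / (2D) = 835.4² × 16.4 / (2 × 40,300) = 142.0031.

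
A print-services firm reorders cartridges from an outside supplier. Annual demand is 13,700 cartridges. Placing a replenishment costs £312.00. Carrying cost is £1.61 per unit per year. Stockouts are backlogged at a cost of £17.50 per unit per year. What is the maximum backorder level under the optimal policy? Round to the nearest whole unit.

With planned backorders, Q* = √(2DS/H) · √((H+B)/B).
√(2DS/H) = √(2 × 13,700 × 312 / 1.61) = 2304.303.
√((H+B)/B) = √((1.61+17.5)/17.5) = 1.0450.
Q* ≈ 2407.969.
S* = Q* · H/(H+B) = 2407.969 × 1.61/19.11 ≈ 202.869.

S* ≈ 203 cartridges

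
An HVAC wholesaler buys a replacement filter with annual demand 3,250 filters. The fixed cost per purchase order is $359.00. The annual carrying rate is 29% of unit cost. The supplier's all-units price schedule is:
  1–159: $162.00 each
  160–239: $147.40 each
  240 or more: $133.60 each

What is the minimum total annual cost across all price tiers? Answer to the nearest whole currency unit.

Holding cost per unit per year at price C is H = 0.29·C.
Candidates are each tier's EOQ (if it falls in that tier) and each price-break quantity.
Tier 1 ($162.00): EOQ = 222.9 exceeds tier's upper bound 159, so this tier is dominated.
EOQ at $147.40 = 233.6 (feasible in tier 2): TC = 3,250×$147.40 + (3,250/233.6)×359 + (233.6/2)×0.29×$147.40 = $489,037.38.
EOQ at $133.60 = 245.4 (feasible in tier 3): TC = 3,250×$133.60 + (3,250/245.4)×359 + (245.4/2)×0.29×$133.60 = $443,708.37.
Lowest total cost among the candidates is at Q = 245.4.

TC* ≈ $443,708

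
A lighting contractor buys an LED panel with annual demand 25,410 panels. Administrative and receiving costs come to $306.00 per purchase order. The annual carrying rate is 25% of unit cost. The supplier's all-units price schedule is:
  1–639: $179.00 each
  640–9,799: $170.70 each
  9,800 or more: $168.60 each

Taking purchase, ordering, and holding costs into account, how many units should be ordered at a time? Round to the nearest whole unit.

Q* ≈ 640 panels

Holding cost per unit per year at price C is H = 0.25·C.
Candidates are each tier's EOQ (if it falls in that tier) and each price-break quantity.
EOQ at $179.00 = 589.5 (feasible in tier 1): TC = 25,410×$179.00 + (25,410/589.5)×306 + (589.5/2)×0.25×$179.00 = $4,574,769.99.
EOQ at $170.70 = 603.7 < 640, so use break Q=640: TC = 25,410×$170.70 + (25,410/640.0)×306 + (640.0/2)×0.25×$170.70 = $4,363,292.16.
EOQ at $168.60 = 607.4 < 9800, so use break Q=9800: TC = 25,410×$168.60 + (25,410/9800.0)×306 + (9800.0/2)×0.25×$168.60 = $4,491,454.41.
Lowest total cost is $4,363,292.16 at Q = 640.0.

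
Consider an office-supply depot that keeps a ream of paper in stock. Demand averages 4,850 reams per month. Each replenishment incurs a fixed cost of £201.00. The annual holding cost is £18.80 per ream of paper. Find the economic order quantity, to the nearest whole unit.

Annual demand D = 4,850 × 12 = 58,200.
EOQ = √(2DS / H) = √(2 × 58,200 × 201 / 18.8).
= √(23,396,400 / 18.8) = √1,244,489.3617 ≈ 1115.567.

Q* ≈ 1,116 reams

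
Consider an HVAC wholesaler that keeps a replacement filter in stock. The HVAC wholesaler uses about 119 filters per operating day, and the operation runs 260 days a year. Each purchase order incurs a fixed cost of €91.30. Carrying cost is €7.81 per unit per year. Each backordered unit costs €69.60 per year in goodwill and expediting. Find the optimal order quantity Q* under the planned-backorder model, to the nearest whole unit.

Q* ≈ 897 filters

Annual demand D = 119 × 260 = 30,940.
With planned backorders, Q* = √(2DS/H) · √((H+B)/B).
√(2DS/H) = √(2 × 30,940 × 91.3 / 7.81) = 850.521.
√((H+B)/B) = √((7.81+69.6)/69.6) = 1.0546.
Q* ≈ 896.972.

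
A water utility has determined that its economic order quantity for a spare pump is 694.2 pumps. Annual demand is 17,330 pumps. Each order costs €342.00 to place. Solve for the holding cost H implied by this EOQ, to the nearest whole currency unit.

The basic EOQ model gives Q* = √(2DS/H); rearrange for the unknown.
From Q* = √(2DS/H): H = 2DS / Q*² = 2 × 17,330 × 342 / 694.2² = 24.5972.

H ≈ €25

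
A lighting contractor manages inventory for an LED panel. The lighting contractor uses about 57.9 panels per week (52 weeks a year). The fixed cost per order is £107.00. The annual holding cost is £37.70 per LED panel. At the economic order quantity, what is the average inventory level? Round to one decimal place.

Annual demand D = 57.9 × 52 = 3,010.8.
EOQ = √(2DS/H) = √(2 × 3,010.8 × 107 / 37.7) ≈ 130.73.
Average inventory = Q*/2 ≈ 130.73 / 2 = 65.365.

Average inventory ≈ 65.4 panels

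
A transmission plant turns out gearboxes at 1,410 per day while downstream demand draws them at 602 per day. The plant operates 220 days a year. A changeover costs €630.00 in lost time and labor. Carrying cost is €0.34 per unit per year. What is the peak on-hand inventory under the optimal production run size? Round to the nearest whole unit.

I_max ≈ 16,771 gearboxes

Annual demand D = 602 × 220 = 132,440.
Production build-up factor (1 − d/p) = 1 − 602/1,410 = 0.5730.
Q* = √(2DS / (H(1 − d/p))) = √(2 × 132,440 × 630 / (0.34 × 0.5730)).
= √(166,874,400 / 0.1948) ≈ 29265.724.
Maximum inventory = Q*(1 − d/p) = 29265.724 × 0.5730 ≈ 16770.713.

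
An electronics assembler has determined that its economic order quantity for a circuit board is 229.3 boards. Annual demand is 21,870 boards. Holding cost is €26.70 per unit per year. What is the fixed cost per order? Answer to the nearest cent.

S ≈ €32.10

The basic EOQ model gives Q* = √(2DS/H); rearrange for the unknown.
From Q* = √(2DS/H): S = Q*²H / (2D) = 229.3² × 26.7 / (2 × 21,870) = 32.0952.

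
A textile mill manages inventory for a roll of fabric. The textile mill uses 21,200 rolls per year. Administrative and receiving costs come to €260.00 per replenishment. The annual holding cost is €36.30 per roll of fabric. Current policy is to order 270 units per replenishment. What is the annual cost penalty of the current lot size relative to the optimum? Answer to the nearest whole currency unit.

EOQ = √(2DS/H) = √(2 × 21,200 × 260 / 36.3) ≈ 551.08.
Cost at Q* = (D/Q*)S + (Q*/2)H = √(2DSH) ≈ €20,004.28.
Cost at Q = 270: (21,200/270)×260 + (270/2)×36.3 = €20,414.81 + €4,900.50 = €25,315.31.
Excess = €25,315.31 − €20,004.28 = €5,311.04.

Extra cost ≈ €5,311 per year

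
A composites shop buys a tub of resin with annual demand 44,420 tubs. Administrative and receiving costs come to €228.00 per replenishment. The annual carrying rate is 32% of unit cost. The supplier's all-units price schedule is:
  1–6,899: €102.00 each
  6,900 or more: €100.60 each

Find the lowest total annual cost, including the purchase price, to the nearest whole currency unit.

Holding cost per unit per year at price C is H = 0.32·C.
Evaluate total cost at each tier's feasible EOQ or, if the EOQ is below the tier, at the tier's minimum quantity.
EOQ at €102.00 = 787.8 (feasible in tier 1): TC = 44,420×€102.00 + (44,420/787.8)×228 + (787.8/2)×0.32×€102.00 = €4,556,552.65.
EOQ at €100.60 = 793.2 < 6900, so use break Q=6900: TC = 44,420×€100.60 + (44,420/6900.0)×228 + (6900.0/2)×0.32×€100.60 = €4,581,182.19.
Lowest total cost among the candidates is at Q = 787.8.

TC* ≈ €4,556,553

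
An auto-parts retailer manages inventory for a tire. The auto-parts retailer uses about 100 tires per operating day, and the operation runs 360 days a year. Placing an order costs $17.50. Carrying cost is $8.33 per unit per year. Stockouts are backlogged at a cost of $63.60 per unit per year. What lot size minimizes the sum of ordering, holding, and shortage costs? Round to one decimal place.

Q* ≈ 413.6 tires

Annual demand D = 100 × 360 = 36,000.
With planned backorders, Q* = √(2DS/H) · √((H+B)/B).
√(2DS/H) = √(2 × 36,000 × 17.5 / 8.33) = 388.922.
√((H+B)/B) = √((8.33+63.6)/63.6) = 1.0635.
Q* ≈ 413.608.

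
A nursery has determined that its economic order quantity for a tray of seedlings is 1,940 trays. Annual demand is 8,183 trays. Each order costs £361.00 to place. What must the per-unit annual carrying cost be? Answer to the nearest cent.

Invert the EOQ relation Q*² = 2DS/H.
From Q* = √(2DS/H): H = 2DS / Q*² = 2 × 8,183 × 361 / 1,940² = 1.5698.

H ≈ £1.57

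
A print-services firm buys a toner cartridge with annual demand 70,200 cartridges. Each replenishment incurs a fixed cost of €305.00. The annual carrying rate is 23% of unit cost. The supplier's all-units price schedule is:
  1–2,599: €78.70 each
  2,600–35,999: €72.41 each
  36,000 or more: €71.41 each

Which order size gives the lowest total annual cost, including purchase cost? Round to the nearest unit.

Q* ≈ 2,600 cartridges

Holding cost per unit per year at price C is H = 0.23·C.
Evaluate total cost at each tier's feasible EOQ or, if the EOQ is below the tier, at the tier's minimum quantity.
EOQ at €78.70 = 1538.1 (feasible in tier 1): TC = 70,200×€78.70 + (70,200/1538.1)×305 + (1538.1/2)×0.23×€78.70 = €5,552,581.00.
EOQ at €72.41 = 1603.5 < 2600, so use break Q=2600: TC = 70,200×€72.41 + (70,200/2600.0)×305 + (2600.0/2)×0.23×€72.41 = €5,113,067.59.
EOQ at €71.41 = 1614.7 < 36000, so use break Q=36000: TC = 70,200×€71.41 + (70,200/36000.0)×305 + (36000.0/2)×0.23×€71.41 = €5,309,214.15.
Lowest total cost is €5,113,067.59 at Q = 2600.0.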